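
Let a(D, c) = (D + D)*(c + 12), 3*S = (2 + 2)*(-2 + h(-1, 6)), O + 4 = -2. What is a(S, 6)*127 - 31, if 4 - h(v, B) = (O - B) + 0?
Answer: 85313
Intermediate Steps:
O = -6 (O = -4 - 2 = -6)
h(v, B) = 10 + B (h(v, B) = 4 - ((-6 - B) + 0) = 4 - (-6 - B) = 4 + (6 + B) = 10 + B)
S = 56/3 (S = ((2 + 2)*(-2 + (10 + 6)))/3 = (4*(-2 + 16))/3 = (4*14)/3 = (⅓)*56 = 56/3 ≈ 18.667)
a(D, c) = 2*D*(12 + c) (a(D, c) = (2*D)*(12 + c) = 2*D*(12 + c))
a(S, 6)*127 - 31 = (2*(56/3)*(12 + 6))*127 - 31 = (2*(56/3)*18)*127 - 31 = 672*127 - 31 = 85344 - 31 = 85313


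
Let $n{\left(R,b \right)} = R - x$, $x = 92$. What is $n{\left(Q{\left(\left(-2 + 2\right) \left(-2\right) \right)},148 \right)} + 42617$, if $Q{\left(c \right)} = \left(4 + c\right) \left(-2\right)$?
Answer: $42517$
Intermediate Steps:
$Q{\left(c \right)} = -8 - 2 c$
$n{\left(R,b \right)} = -92 + R$ ($n{\left(R,b \right)} = R - 92 = -92 + R$)
$n{\left(Q{\left(\left(-2 + 2\right) \left(-2\right) \right)},148 \right)} + 42617 = \left(-92 - \left(8 + 2 \left(-2 + 2\right) \left(-2\right)\right)\right) + 42617 = \left(-92 - \left(8 + 2 \cdot 0 \left(-2\right)\right)\right) + 42617 = \left(-92 - 8\right) + 42617 = -100 + 42617 = 42517$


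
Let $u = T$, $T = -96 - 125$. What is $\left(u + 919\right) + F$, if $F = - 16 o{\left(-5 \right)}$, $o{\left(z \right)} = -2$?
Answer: $730$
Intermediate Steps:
$T = -221$ ($T = -96 - 125 = -221$)
$u = -221$
$F = 32$ ($F = \left(-16\right) \left(-2\right) = 32$)
$\left(u + 919\right) + F = \left(-221 + 919\right) + 32 = 698 + 32 = 730$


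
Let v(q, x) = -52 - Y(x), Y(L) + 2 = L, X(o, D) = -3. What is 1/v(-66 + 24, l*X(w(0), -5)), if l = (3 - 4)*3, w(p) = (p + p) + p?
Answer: -1/59 ≈ -0.016949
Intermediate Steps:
w(p) = 3*p (w(p) = 2*p + p = 3*p)
Y(L) = -2 + L
l = -3 (l = -1*3 = -3)
v(q, x) = -50 - x (v(q, x) = -52 - (-2 + x) = -52 + (2 - x) = -50 - x)
1/v(-66 + 24, l*X(w(0), -5)) = 1/(-50 - (-3)*(-3)) = 1/(-50 - 1*9) = 1/(-50 - 9) = 1/(-59) = -1/59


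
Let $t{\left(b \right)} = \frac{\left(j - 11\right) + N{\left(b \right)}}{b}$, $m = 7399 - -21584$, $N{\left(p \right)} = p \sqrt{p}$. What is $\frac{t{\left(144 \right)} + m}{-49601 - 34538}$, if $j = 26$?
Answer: $- \frac{1391765}{4038672} \approx -0.34461$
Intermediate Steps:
$N{\left(p \right)} = p^{\frac{3}{2}}$
$m = 28983$ ($m = 7399 + 21584 = 28983$)
$t{\left(b \right)} = \frac{15 + b^{\frac{3}{2}}}{b}$ ($t{\left(b \right)} = \frac{\left(26 - 11\right) + b^{\frac{3}{2}}}{b} = \frac{15 + b^{\frac{3}{2}}}{b}$)
$\frac{t{\left(144 \right)} + m}{-49601 - 34538} = \frac{\frac{15 + 144^{\frac{3}{2}}}{144} + 28983}{-49601 - 34538} = \frac{\frac{15 + 1728}{144} + 28983}{-84139} = \left(\frac{1}{144} \cdot 1743 + 28983\right) \left(- \frac{1}{84139}\right) = \left(\frac{581}{48} + 28983\right) \left(- \frac{1}{84139}\right) = \frac{1391765}{48} \left(- \frac{1}{84139}\right) = - \frac{1391765}{4038672}$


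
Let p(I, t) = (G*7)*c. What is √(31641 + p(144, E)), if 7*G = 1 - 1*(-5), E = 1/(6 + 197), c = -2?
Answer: √31629 ≈ 177.85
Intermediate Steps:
E = 1/203 ≈ 0.0049261
G = 6/7 (G = (1 - 1*(-5))/7 = (1 + 5)/7 = (⅐)*6 = 6/7 ≈ 0.85714)
p(I, t) = -12 (p(I, t) = ((6/7)*7)*(-2) = 6*(-2) = -12)
√(31641 + p(144, E)) = √(31641 - 12) = √31629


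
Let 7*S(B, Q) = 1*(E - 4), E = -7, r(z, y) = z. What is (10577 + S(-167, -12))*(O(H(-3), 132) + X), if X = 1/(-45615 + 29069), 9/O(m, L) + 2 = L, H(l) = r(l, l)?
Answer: 2753545488/3764215 ≈ 731.51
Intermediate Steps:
H(l) = l
O(m, L) = 9/(-2 + L)
S(B, Q) = -11/7 (S(B, Q) = (1*(-7 - 4))/7 = (1*(-11))/7 = (⅐)*(-11) = -11/7)
X = -1/16546 (X = 1/(-16546) = -1/16546 ≈ -6.0438e-5)
(10577 + S(-167, -12))*(O(H(-3), 132) + X) = (10577 - 11/7)*(9/(-2 + 132) - 1/16546) = 74028*(9/130 - 1/16546)/7 = (74028/7)*(37196/537745) = 2753545488/3764215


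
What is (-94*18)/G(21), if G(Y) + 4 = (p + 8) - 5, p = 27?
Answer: -846/13 ≈ -65.077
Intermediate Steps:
G(Y) = 26 (G(Y) = -4 + ((27 + 8) - 5) = -4 + (35 - 5) = -4 + 30 = 26)
(-94*18)/G(21) = -94*18/26 = -1692*1/26 = -846/13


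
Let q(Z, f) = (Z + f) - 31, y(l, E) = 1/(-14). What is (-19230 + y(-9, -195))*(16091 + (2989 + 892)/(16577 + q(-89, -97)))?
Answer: -70873139262661/229040 ≈ -3.0944e+8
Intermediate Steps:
y(l, E) = -1/14
q(Z, f) = -31 + Z + f
(-19230 + y(-9, -195))*(16091 + (2989 + 892)/(16577 + q(-89, -97))) = (-19230 - 1/14)*(16091 + (2989 + 892)/(16577 + (-31 - 89 - 97))) = -269221*(16091 + 3881/(16577 - 217))/14 = -269221*(16091 + 3881/16360)/14 = -269221/14*263252641/16360 = -70873139262661/229040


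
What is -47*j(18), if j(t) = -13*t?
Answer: 10998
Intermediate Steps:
-47*j(18) = -(-611)*18 = -47*(-234) = 10998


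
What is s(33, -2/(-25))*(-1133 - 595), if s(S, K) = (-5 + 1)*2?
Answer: 13824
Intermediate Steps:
s(S, K) = -8 (s(S, K) = -4*2 = -8)
s(33, -2/(-25))*(-1133 - 595) = -8*(-1133 - 595) = -8*(-1728) = 13824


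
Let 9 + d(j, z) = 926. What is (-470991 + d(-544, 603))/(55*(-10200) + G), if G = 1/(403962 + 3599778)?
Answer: 1882054076760/2246098139999 ≈ 0.83792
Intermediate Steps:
G = 1/4003740 ≈ 2.4977e-7
d(j, z) = 917 (d(j, z) = -9 + 926 = 917)
(-470991 + d(-544, 603))/(55*(-10200) + G) = (-470991 + 917)/(55*(-10200) + 1/4003740) = -470074/(-561000 + 1/4003740) = -470074/(-2246098139999/4003740) = -470074*(-4003740/2246098139999) = 1882054076760/2246098139999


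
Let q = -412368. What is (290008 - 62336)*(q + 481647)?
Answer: 15772888488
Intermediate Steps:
(290008 - 62336)*(q + 481647) = (290008 - 62336)*(-412368 + 481647) = 227672*69279 = 15772888488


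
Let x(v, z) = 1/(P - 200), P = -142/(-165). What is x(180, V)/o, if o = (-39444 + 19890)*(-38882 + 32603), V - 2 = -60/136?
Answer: -55/1344763659876 ≈ -4.0899e-11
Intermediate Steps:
P = 142/165 (P = -142*(-1/165) = 142/165 ≈ 0.86061)
V = 53/34 (V = 2 - 60/136 = 2 - 60*1/136 = 2 - 15/34 = 53/34 ≈ 1.5588)
x(v, z) = -165/32858 (x(v, z) = 1/(142/165 - 200) = 1/(-32858/165) = -165/32858)
o = 122779566 (o = -19554*(-6279) = 122779566)
x(180, V)/o = -165/32858/122779566 = -165/32858*1/122779566 = -55/1344763659876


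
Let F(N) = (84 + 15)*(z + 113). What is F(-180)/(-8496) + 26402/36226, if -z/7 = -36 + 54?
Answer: 831/944 ≈ 0.88030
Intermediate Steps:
z = -126 (z = -7*(-36 + 54) = -7*18 = -126)
F(N) = -1287 (F(N) = (84 + 15)*(-126 + 113) = 99*(-13) = -1287)
F(-180)/(-8496) + 26402/36226 = -1287/(-8496) + 26402/36226 = -1287*(-1/8496) + 26402*(1/36226) = 143/944 + 43/59 = 831/944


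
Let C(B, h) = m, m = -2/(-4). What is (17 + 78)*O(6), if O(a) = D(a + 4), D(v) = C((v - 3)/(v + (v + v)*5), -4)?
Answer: 95/2 ≈ 47.500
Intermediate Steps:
m = ½ (m = -2*(-¼) = ½ ≈ 0.50000)
C(B, h) = ½
D(v) = ½
O(a) = ½
(17 + 78)*O(6) = (17 + 78)*(½) = 95*(½) = 95/2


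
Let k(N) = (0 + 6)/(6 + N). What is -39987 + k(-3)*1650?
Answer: -36687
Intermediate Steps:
k(N) = 6/(6 + N)
-39987 + k(-3)*1650 = -39987 + (6/(6 - 3))*1650 = -39987 + (6/3)*1650 = -39987 + (6*(1/3))*1650 = -39987 + 2*1650 = -39987 + 3300 = -36687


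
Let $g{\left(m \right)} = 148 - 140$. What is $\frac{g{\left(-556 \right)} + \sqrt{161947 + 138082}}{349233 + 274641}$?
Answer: $\frac{4}{311937} + \frac{\sqrt{300029}}{623874} \approx 0.0008908$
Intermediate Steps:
$g{\left(m \right)} = 8$ ($g{\left(m \right)} = 148 - 140 = 8$)
$\frac{g{\left(-556 \right)} + \sqrt{161947 + 138082}}{349233 + 274641} = \frac{8 + \sqrt{161947 + 138082}}{349233 + 274641} = \frac{8 + \sqrt{300029}}{623874} = \left(8 + \sqrt{300029}\right) \frac{1}{623874} = \frac{4}{311937} + \frac{\sqrt{300029}}{623874}$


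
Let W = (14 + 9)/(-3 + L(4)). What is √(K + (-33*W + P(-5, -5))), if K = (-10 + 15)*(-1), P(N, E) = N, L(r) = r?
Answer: I*√769 ≈ 27.731*I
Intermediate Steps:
K = -5 (K = 5*(-1) = -5)
W = 23 (W = (14 + 9)/(-3 + 4) = 23/1 = 23*1 = 23)
√(K + (-33*W + P(-5, -5))) = √(-5 + (-33*23 - 5)) = √(-5 + (-759 - 5)) = √(-5 - 764) = √(-769) = I*√769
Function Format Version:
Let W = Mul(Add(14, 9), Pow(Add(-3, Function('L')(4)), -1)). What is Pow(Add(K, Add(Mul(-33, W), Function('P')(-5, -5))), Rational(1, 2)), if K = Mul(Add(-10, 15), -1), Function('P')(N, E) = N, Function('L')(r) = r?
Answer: Mul(I, Pow(769, Rational(1, 2))) ≈ Mul(27.731, I)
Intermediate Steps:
K = -5 (K = Mul(5, -1) = -5)
W = 23 (W = Mul(Add(14, 9), Pow(Add(-3, 4), -1)) = Mul(23, Pow(1, -1)) = Mul(23, 1) = 23)
Pow(Add(K, Add(Mul(-33, W), Function('P')(-5, -5))), Rational(1, 2)) = Pow(Add(-5, Add(Mul(-33, 23), -5)), Rational(1, 2)) = Pow(Add(-5, Add(-759, -5)), Rational(1, 2)) = Pow(Add(-5, -764), Rational(1, 2)) = Pow(-769, Rational(1, 2)) = Mul(I, Pow(769, Rational(1, 2)))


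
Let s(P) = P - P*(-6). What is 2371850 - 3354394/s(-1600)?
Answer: 13284037197/5600 ≈ 2.3721e+6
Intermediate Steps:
s(P) = 7*P (s(P) = P - (-6)*P = P + 6*P = 7*P)
2371850 - 3354394/s(-1600) = 2371850 - 3354394/(7*(-1600)) = 2371850 - 3354394/(-11200) = 2371850 - 3354394*(-1/11200) = 2371850 + 1677197/5600 = 13284037197/5600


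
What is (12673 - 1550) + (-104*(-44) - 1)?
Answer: 15698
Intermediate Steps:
(12673 - 1550) + (-104*(-44) - 1) = 11123 + (4576 - 1) = 11123 + 4575 = 15698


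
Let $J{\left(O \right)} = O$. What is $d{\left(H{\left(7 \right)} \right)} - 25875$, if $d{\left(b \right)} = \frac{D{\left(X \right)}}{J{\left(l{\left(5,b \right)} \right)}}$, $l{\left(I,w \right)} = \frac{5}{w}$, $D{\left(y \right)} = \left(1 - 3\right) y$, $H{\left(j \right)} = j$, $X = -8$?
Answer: $- \frac{129263}{5} \approx -25853.0$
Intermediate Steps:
$D{\left(y \right)} = - 2 y$
$d{\left(b \right)} = \frac{16 b}{5}$ ($d{\left(b \right)} = \frac{\left(-2\right) \left(-8\right)}{5 \frac{1}{b}} = 16 \frac{b}{5} = \frac{16 b}{5}$)
$d{\left(H{\left(7 \right)} \right)} - 25875 = \frac{16}{5} \cdot 7 - 25875 = \frac{112}{5} - 25875 = - \frac{129263}{5}$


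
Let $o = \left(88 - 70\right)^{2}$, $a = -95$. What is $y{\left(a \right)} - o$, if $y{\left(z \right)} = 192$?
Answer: $-132$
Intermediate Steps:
$o = 324$ ($o = 18^{2} = 324$)
$y{\left(a \right)} - o = 192 - 324 = -132$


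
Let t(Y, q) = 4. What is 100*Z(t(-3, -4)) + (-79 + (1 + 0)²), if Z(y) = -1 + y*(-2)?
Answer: -978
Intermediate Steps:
Z(y) = -1 - 2*y
100*Z(t(-3, -4)) + (-79 + (1 + 0)²) = 100*(-1 - 2*4) + (-79 + (1 + 0)²) = 100*(-1 - 8) + (-79 + 1²) = 100*(-9) + (-79 + 1) = -900 - 78 = -978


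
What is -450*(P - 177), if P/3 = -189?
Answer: 334800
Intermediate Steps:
P = -567 (P = 3*(-189) = -567)
-450*(P - 177) = -450*(-567 - 177) = -450*(-744) = 334800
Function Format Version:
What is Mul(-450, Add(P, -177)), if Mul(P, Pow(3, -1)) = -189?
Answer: 334800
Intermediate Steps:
P = -567 (P = Mul(3, -189) = -567)
Mul(-450, Add(P, -177)) = Mul(-450, Add(-567, -177)) = Mul(-450, -744) = 334800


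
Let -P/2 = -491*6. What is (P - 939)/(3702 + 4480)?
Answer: 4953/8182 ≈ 0.60535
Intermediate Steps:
P = 5892 (P = -(-982)*6 = -2*(-2946) = 5892)
(P - 939)/(3702 + 4480) = (5892 - 939)/(3702 + 4480) = 4953/8182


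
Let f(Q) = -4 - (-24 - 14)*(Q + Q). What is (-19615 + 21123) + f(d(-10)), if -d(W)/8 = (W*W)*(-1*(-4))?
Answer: -241696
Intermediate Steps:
d(W) = -32*W**2 (d(W) = -8*W*W*(-1*(-4)) = -8*W**2*4 = -32*W**2)
f(Q) = -4 + 76*Q (f(Q) = -4 - (-38)*2*Q = -4 - (-76)*Q = -4 + 76*Q)
(-19615 + 21123) + f(d(-10)) = (-19615 + 21123) + (-4 + 76*(-32*(-10)**2)) = 1508 + (-4 + 76*(-32*100)) = 1508 + (-4 + 76*(-3200)) = 1508 + (-4 - 243200) = 1508 - 243204 = -241696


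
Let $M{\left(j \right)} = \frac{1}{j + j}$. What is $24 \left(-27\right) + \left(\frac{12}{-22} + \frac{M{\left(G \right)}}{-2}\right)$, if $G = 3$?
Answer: $- \frac{85619}{132} \approx -648.63$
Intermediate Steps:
$M{\left(j \right)} = \frac{1}{2 j}$
$24 \left(-27\right) + \left(\frac{12}{-22} + \frac{M{\left(G \right)}}{-2}\right) = 24 \left(-27\right) + \left(\frac{12}{-22} + \frac{\frac{1}{2} \cdot \frac{1}{3}}{-2}\right) = -648 + \left(12 \left(- \frac{1}{22}\right) + \frac{1}{2} \cdot \frac{1}{3} \left(- \frac{1}{2}\right)\right) = -648 + \left(- \frac{6}{11} + \frac{1}{6} \left(- \frac{1}{2}\right)\right) = -648 - \frac{83}{132} = - \frac{85619}{132}$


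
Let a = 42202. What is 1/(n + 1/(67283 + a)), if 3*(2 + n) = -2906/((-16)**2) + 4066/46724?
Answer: -163698468480/942058136387 ≈ -0.17377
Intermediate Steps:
n = -8604463/1495168 (n = -2 + (-2906/((-16)**2) + 4066/46724)/3 = -2 + (-2906/256 + 4066*(1/46724))/3 = -2 + (-2906*1/256 + 2033/23362)/3 = -2 + (-1453/128 + 2033/23362)/3 = -2 + (1/3)*(-16842381/1495168) = -2 - 5614127/1495168 = -8604463/1495168 ≈ -5.7548)
1/(n + 1/(67283 + a)) = 1/(-8604463/1495168 + 1/(67283 + 42202)) = 1/(-8604463/1495168 + 1/109485) = 1/(-942058136387/163698468480) = -163698468480/942058136387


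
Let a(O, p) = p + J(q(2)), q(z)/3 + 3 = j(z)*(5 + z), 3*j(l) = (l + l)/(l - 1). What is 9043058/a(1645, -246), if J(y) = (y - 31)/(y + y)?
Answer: -85909051/2340 ≈ -36713.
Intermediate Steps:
j(l) = 2*l/(3*(-1 + l)) (j(l) = ((l + l)/(l - 1))/3 = ((2*l)/(-1 + l))/3 = (2*l/(-1 + l))/3 = 2*l/(3*(-1 + l)))
q(z) = -9 + 2*z*(5 + z)/(-1 + z) (q(z) = -9 + 3*((2*z/(3*(-1 + z)))*(5 + z)) = -9 + 3*(2*z*(5 + z)/(3*(-1 + z))) = -9 + 2*z*(5 + z)/(-1 + z))
J(y) = (-31 + y)/(2*y) (J(y) = (-31 + y)/((2*y)) = (-31 + y)*(1/(2*y)) = (-31 + y)/(2*y))
a(O, p) = -6/19 + p (a(O, p) = p + (-31 + (9 + 2 + 2*2²)/(-1 + 2))/(2*(((9 + 2 + 2*2²)/(-1 + 2)))) = p + (-31 + (9 + 2 + 2*4)/1)/(2*(((9 + 2 + 2*4)/1))) = p + (-31 + 1*(9 + 2 + 8))/(2*((1*(9 + 2 + 8)))) = p + (-31 + 1*19)/(2*((1*19))) = p + (½)*(-31 + 19)/19 = p + (½)*(1/19)*(-12) = p - 6/19 = -6/19 + p)
9043058/a(1645, -246) = 9043058/(-6/19 - 246) = 9043058/(-4680/19) = 9043058*(-19/4680) = -85909051/2340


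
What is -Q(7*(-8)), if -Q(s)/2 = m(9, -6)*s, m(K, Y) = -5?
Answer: 560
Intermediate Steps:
Q(s) = 10*s (Q(s) = -(-10)*s = 10*s)
-Q(7*(-8)) = -10*7*(-8) = -10*(-56) = -1*(-560) = 560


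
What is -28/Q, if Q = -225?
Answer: 28/225 ≈ 0.12444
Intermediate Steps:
-28/Q = -28/(-225) = -28*(-1/225) = 28/225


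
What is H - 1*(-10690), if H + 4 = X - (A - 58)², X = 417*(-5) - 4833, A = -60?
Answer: -10156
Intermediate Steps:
X = -6918 (X = -2085 - 4833 = -6918)
H = -20846 (H = -4 + (-6918 - (-60 - 58)²) = -4 + (-6918 - 1*(-118)²) = -4 + (-6918 - 1*13924) = -4 + (-6918 - 13924) = -4 - 20842 = -20846)
H - 1*(-10690) = -20846 - 1*(-10690) = -20846 + 10690 = -10156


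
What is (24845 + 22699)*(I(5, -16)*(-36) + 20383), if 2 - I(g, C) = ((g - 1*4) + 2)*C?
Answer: 883510152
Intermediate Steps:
I(g, C) = 2 - C*(-2 + g) (I(g, C) = 2 - ((g - 1*4) + 2)*C = 2 - ((g - 4) + 2)*C = 2 - ((-4 + g) + 2)*C = 2 - (-2 + g)*C = 2 - C*(-2 + g))
(24845 + 22699)*(I(5, -16)*(-36) + 20383) = (24845 + 22699)*((2 + 2*(-16) - 1*(-16)*5)*(-36) + 20383) = 47544*((2 - 32 + 80)*(-36) + 20383) = 47544*(50*(-36) + 20383) = 47544*(-1800 + 20383) = 47544*18583 = 883510152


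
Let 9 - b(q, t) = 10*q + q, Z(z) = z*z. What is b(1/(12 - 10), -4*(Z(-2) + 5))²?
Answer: 49/4 ≈ 12.250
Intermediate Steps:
Z(z) = z²
b(q, t) = 9 - 11*q (b(q, t) = 9 - (10*q + q) = 9 - 11*q)
b(1/(12 - 10), -4*(Z(-2) + 5))² = (9 - 11/(12 - 10))² = (9 - 11/2)² = (7/2)² = 49/4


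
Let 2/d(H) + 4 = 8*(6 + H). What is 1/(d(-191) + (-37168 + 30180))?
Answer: -742/5185097 ≈ -0.00014310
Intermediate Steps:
d(H) = 2/(44 + 8*H) (d(H) = 2/(-4 + 8*(6 + H)) = 2/(-4 + (48 + 8*H)) = 2/(44 + 8*H))
1/(d(-191) + (-37168 + 30180)) = 1/(1/(2*(11 + 2*(-191))) + (-37168 + 30180)) = 1/(1/(2*(11 - 382)) - 6988) = 1/((½)/(-371) - 6988) = 1/((½)*(-1/371) - 6988) = 1/(-1/742 - 6988) = 1/(-5185097/742) = -742/5185097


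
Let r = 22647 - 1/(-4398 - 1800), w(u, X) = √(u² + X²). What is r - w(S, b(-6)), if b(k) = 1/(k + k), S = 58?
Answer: 140366107/6198 - √484417/12 ≈ 22589.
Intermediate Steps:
b(k) = 1/(2*k)
w(u, X) = √(X² + u²)
r = 140366107/6198 (r = 22647 - 1/(-6198) = 22647 - 1*(-1/6198) = 22647 + 1/6198 = 140366107/6198 ≈ 22647.)
r - w(S, b(-6)) = 140366107/6198 - √(((½)/(-6))² + 58²) = 140366107/6198 - √(((½)*(-⅙))² + 3364) = 140366107/6198 - √((-1/12)² + 3364) = 140366107/6198 - √(1/144 + 3364) = 140366107/6198 - √(484417/144) = 140366107/6198 - √484417/12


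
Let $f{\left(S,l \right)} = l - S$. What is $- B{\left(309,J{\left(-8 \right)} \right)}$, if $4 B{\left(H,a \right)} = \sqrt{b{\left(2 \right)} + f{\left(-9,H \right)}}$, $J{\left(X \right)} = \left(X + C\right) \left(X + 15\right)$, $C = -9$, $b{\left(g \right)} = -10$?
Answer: $- \frac{\sqrt{77}}{2} \approx -4.3875$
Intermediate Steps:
$J{\left(X \right)} = \left(-9 + X\right) \left(15 + X\right)$ ($J{\left(X \right)} = \left(X - 9\right) \left(X + 15\right) = \left(-9 + X\right) \left(15 + X\right)$)
$B{\left(H,a \right)} = \frac{\sqrt{-1 + H}}{4}$ ($B{\left(H,a \right)} = \frac{\sqrt{-10 + \left(H - -9\right)}}{4} = \frac{\sqrt{-10 + \left(H + 9\right)}}{4} = \frac{\sqrt{-10 + \left(9 + H\right)}}{4} = \frac{\sqrt{-1 + H}}{4}$)
$- B{\left(309,J{\left(-8 \right)} \right)} = - \frac{\sqrt{-1 + 309}}{4} = - \frac{\sqrt{308}}{4} = - \frac{2 \sqrt{77}}{4} = - \frac{\sqrt{77}}{2}$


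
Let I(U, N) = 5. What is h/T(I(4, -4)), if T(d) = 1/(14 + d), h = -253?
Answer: -4807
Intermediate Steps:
h/T(I(4, -4)) = -253/(1/(14 + 5)) = -253/(1/19) = -253/1/19 = -253*19 = -4807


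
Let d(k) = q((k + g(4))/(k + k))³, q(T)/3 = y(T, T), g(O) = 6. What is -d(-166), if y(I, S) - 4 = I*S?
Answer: -669187143767232/326940373369 ≈ -2046.8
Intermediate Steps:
y(I, S) = 4 + I*S
q(T) = 12 + 3*T² (q(T) = 3*(4 + T*T) = 3*(4 + T²) = 12 + 3*T²)
d(k) = (12 + 3*(6 + k)²/(4*k²))³ (d(k) = (12 + 3*((k + 6)/(k + k))²)³ = (12 + 3*((6 + k)/((2*k)))²)³ = (12 + 3*((6 + k)*(1/(2*k)))²)³ = (12 + 3*((6 + k)/(2*k))²)³ = (12 + 3*((6 + k)²/(4*k²)))³ = (12 + 3*(6 + k)²/(4*k²))³)
-d(-166) = -27*((6 - 166)² + 16*(-166)²)³/(64*(-166)⁶) = -27*((-160)² + 16*27556)³/(64*20924183895616) = -27*(25600 + 440896)³/(64*20924183895616) = -27*466496³/(64*20924183895616) = -27*101518168180391936/(64*20924183895616) = -1*669187143767232/326940373369 = -669187143767232/326940373369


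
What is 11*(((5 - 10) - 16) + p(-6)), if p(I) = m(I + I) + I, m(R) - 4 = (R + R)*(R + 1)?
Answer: 2651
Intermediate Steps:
m(R) = 4 + 2*R*(1 + R) (m(R) = 4 + (R + R)*(R + 1) = 4 + (2*R)*(1 + R) = 4 + 2*R*(1 + R))
p(I) = 4 + 5*I + 8*I² (p(I) = (4 + 2*(I + I) + 2*(I + I)²) + I = (4 + 2*(2*I) + 2*(2*I)²) + I = (4 + 4*I + 2*(4*I²)) + I = (4 + 4*I + 8*I²) + I = 4 + 5*I + 8*I²)
11*(((5 - 10) - 16) + p(-6)) = 11*(((5 - 10) - 16) + (4 + 5*(-6) + 8*(-6)²)) = 11*((-5 - 16) + (4 - 30 + 8*36)) = 11*(-21 + (4 - 30 + 288)) = 11*(-21 + 262) = 11*241 = 2651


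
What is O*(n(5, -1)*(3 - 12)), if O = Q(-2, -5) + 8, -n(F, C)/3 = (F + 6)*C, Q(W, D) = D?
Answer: -891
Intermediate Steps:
n(F, C) = -3*C*(6 + F) (n(F, C) = -3*(F + 6)*C = -3*(6 + F)*C = -3*C*(6 + F))
O = 3 (O = -5 + 8 = 3)
O*(n(5, -1)*(3 - 12)) = 3*((-3*(-1)*(6 + 5))*(3 - 12)) = 3*(-3*(-1)*11*(-9)) = 3*(33*(-9)) = 3*(-297) = -891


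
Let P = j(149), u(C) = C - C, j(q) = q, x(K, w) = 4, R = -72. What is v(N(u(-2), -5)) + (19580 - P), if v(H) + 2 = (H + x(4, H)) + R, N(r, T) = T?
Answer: 19356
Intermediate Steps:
u(C) = 0
P = 149
v(H) = -70 + H (v(H) = -2 + ((H + 4) - 72) = -2 + ((4 + H) - 72) = -2 + (-68 + H) = -70 + H)
v(N(u(-2), -5)) + (19580 - P) = (-70 - 5) + (19580 - 1*149) = -75 + (19580 - 149) = -75 + 19431 = 19356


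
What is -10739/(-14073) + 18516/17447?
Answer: 447939001/245531631 ≈ 1.8244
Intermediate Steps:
-10739/(-14073) + 18516/17447 = -10739*(-1/14073) + 18516*(1/17447) = 10739/14073 + 18516/17447 = 447939001/245531631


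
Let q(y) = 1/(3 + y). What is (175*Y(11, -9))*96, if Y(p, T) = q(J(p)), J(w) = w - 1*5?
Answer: 5600/3 ≈ 1866.7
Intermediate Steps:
J(w) = -5 + w (J(w) = w - 5 = -5 + w)
Y(p, T) = 1/(-2 + p) (Y(p, T) = 1/(3 + (-5 + p)) = 1/(-2 + p))
(175*Y(11, -9))*96 = (175/(-2 + 11))*96 = (175/9)*96 = 5600/3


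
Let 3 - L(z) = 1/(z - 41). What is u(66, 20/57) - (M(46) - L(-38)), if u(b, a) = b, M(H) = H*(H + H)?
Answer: -328876/79 ≈ -4163.0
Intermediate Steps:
M(H) = 2*H² (M(H) = H*(2*H) = 2*H²)
L(z) = 3 - 1/(-41 + z) (L(z) = 3 - 1/(z - 41) = 3 - 1/(-41 + z))
u(66, 20/57) - (M(46) - L(-38)) = 66 - (2*46² - (-124 + 3*(-38))/(-41 - 38)) = 66 - (2*2116 - (-124 - 114)/(-79)) = 66 - (4232 - (-1)*(-238)/79) = 66 - (4232 - 1*238/79) = 66 - (4232 - 238/79) = 66 - 1*334090/79 = 66 - 334090/79 = -328876/79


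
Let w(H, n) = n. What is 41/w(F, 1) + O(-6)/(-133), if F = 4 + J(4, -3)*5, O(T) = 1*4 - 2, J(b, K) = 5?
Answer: 5451/133 ≈ 40.985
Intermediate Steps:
O(T) = 2 (O(T) = 4 - 2 = 2)
F = 29 (F = 4 + 5*5 = 4 + 25 = 29)
41/w(F, 1) + O(-6)/(-133) = 41/1 + 2/(-133) = 41*1 + 2*(-1/133) = 41 - 2/133 = 5451/133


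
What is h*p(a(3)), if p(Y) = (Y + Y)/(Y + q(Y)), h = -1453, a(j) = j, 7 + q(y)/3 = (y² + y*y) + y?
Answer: -2906/15 ≈ -193.73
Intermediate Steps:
q(y) = -21 + 3*y + 6*y² (q(y) = -21 + 3*((y² + y*y) + y) = -21 + 3*((y² + y²) + y) = -21 + 3*(2*y² + y) = -21 + 3*(y + 2*y²) = -21 + (3*y + 6*y²) = -21 + 3*y + 6*y²)
p(Y) = 2*Y/(-21 + 4*Y + 6*Y²) (p(Y) = (Y + Y)/(Y + (-21 + 3*Y + 6*Y²)) = (2*Y)/(-21 + 4*Y + 6*Y²) = 2*Y/(-21 + 4*Y + 6*Y²))
h*p(a(3)) = -2906*3/(-21 + 4*3 + 6*3²) = -2906*3/(-21 + 12 + 6*9) = -2906*3/(-21 + 12 + 54) = -2906*3/45 = -1453*2/15 = -2906/15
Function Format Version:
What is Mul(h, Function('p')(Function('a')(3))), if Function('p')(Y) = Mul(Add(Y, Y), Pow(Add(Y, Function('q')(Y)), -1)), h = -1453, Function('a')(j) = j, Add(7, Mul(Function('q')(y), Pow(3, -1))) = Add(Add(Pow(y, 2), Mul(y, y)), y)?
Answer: Rational(-2906, 15) ≈ -193.73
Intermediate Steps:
Function('q')(y) = Add(-21, Mul(3, y), Mul(6, Pow(y, 2))) (Function('q')(y) = Add(-21, Mul(3, Add(Add(Pow(y, 2), Mul(y, y)), y))) = Add(-21, Mul(3, Add(Add(Pow(y, 2), Pow(y, 2)), y))) = Add(-21, Mul(3, Add(Mul(2, Pow(y, 2)), y))) = Add(-21, Mul(3, Add(y, Mul(2, Pow(y, 2))))) = Add(-21, Add(Mul(3, y), Mul(6, Pow(y, 2)))) = Add(-21, Mul(3, y), Mul(6, Pow(y, 2))))
Function('p')(Y) = Mul(2, Y, Pow(Add(-21, Mul(4, Y), Mul(6, Pow(Y, 2))), -1)) (Function('p')(Y) = Mul(Add(Y, Y), Pow(Add(Y, Add(-21, Mul(3, Y), Mul(6, Pow(Y, 2)))), -1)) = Mul(Mul(2, Y), Pow(Add(-21, Mul(4, Y), Mul(6, Pow(Y, 2))), -1)) = Mul(2, Y, Pow(Add(-21, Mul(4, Y), Mul(6, Pow(Y, 2))), -1)))
Mul(h, Function('p')(Function('a')(3))) = Mul(-1453, Mul(2, 3, Pow(Add(-21, Mul(4, 3), Mul(6, Pow(3, 2))), -1))) = Mul(-1453, Mul(2, 3, Pow(Add(-21, 12, Mul(6, 9)), -1))) = Mul(-1453, Mul(2, 3, Pow(Add(-21, 12, 54), -1))) = Mul(-1453, Mul(2, 3, Pow(45, -1))) = Mul(-1453, Mul(2, 3, Rational(1, 45))) = Mul(-1453, Rational(2, 15)) = Rational(-2906, 15)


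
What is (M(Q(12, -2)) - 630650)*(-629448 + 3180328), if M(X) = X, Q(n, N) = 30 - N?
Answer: -1608630843840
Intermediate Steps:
(M(Q(12, -2)) - 630650)*(-629448 + 3180328) = ((30 - 1*(-2)) - 630650)*(-629448 + 3180328) = ((30 + 2) - 630650)*2550880 = (32 - 630650)*2550880 = -630618*2550880 = -1608630843840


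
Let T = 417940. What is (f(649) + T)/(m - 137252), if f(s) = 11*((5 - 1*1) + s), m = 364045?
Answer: 425123/226793 ≈ 1.8745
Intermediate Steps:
f(s) = 44 + 11*s (f(s) = 11*((5 - 1) + s) = 11*(4 + s) = 44 + 11*s)
(f(649) + T)/(m - 137252) = ((44 + 11*649) + 417940)/(364045 - 137252) = ((44 + 7139) + 417940)/226793 = (7183 + 417940)*(1/226793) = 425123*(1/226793) = 425123/226793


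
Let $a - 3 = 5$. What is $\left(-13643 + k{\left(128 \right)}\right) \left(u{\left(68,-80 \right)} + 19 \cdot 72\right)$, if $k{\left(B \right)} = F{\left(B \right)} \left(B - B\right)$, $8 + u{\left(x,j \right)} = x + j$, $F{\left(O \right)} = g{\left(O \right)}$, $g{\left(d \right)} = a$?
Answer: $-18390764$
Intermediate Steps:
$a = 8$ ($a = 3 + 5 = 8$)
$g{\left(d \right)} = 8$
$F{\left(O \right)} = 8$
$u{\left(x,j \right)} = -8 + j + x$ ($u{\left(x,j \right)} = -8 + \left(x + j\right) = -8 + \left(j + x\right) = -8 + j + x$)
$k{\left(B \right)} = 0$ ($k{\left(B \right)} = 8 \left(B - B\right) = 8 \cdot 0 = 0$)
$\left(-13643 + k{\left(128 \right)}\right) \left(u{\left(68,-80 \right)} + 19 \cdot 72\right) = \left(-13643 + 0\right) \left(\left(-8 - 80 + 68\right) + 19 \cdot 72\right) = - 13643 \left(-20 + 1368\right) = \left(-13643\right) 1348 = -18390764$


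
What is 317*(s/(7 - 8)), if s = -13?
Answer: 4121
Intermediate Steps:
317*(s/(7 - 8)) = 317*(-13/(7 - 8)) = 317*(-13/(-1)) = 317*(-13*(-1)) = 317*13 = 4121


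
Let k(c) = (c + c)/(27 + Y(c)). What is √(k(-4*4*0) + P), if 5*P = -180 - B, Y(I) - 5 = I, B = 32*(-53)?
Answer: 2*√1895/5 ≈ 17.413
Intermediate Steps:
B = -1696
Y(I) = 5 + I
k(c) = 2*c/(32 + c) (k(c) = (c + c)/(27 + (5 + c)) = (2*c)/(32 + c) = 2*c/(32 + c))
P = 1516/5 (P = (-180 - 1*(-1696))/5 = (-180 + 1696)/5 = (⅕)*1516 = 1516/5 ≈ 303.20)
√(k(-4*4*0) + P) = √(2*(-4*4*0)/(32 - 4*4*0) + 1516/5) = √(2*(-16*0)/(32 - 16*0) + 1516/5) = √(2*0/(32 + 0) + 1516/5) = √(2*0/32 + 1516/5) = √(2*0*(1/32) + 1516/5) = √(0 + 1516/5) = √(1516/5) = 2*√1895/5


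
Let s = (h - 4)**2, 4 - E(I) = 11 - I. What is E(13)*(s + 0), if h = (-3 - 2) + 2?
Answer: 294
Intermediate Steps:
E(I) = -7 + I (E(I) = 4 - (11 - I) = 4 + (-11 + I) = -7 + I)
h = -3 (h = -5 + 2 = -3)
s = 49 (s = (-3 - 4)**2 = (-7)**2 = 49)
E(13)*(s + 0) = (-7 + 13)*(49 + 0) = 6*49 = 294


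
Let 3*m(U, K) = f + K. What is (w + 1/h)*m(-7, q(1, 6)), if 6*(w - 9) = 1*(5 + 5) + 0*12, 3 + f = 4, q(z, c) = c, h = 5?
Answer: 1141/45 ≈ 25.356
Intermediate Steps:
f = 1 (f = -3 + 4 = 1)
m(U, K) = ⅓ + K/3 (m(U, K) = (1 + K)/3 = ⅓ + K/3)
w = 32/3 (w = 9 + (1*(5 + 5) + 0*12)/6 = 9 + (1*10 + 0)/6 = 9 + (10 + 0)/6 = 9 + (⅙)*10 = 9 + 5/3 = 32/3 ≈ 10.667)
(w + 1/h)*m(-7, q(1, 6)) = (32/3 + 1/5)*(⅓ + (⅓)*6) = (32/3 + ⅕)*(⅓ + 2) = (163/15)*(7/3) = 1141/45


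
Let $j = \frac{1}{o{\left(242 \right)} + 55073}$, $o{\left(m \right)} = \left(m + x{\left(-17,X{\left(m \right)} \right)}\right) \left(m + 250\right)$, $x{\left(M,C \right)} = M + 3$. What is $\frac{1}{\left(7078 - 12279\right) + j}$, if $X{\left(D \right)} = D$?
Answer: $- \frac{167249}{869862048} \approx -0.00019227$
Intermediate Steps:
$x{\left(M,C \right)} = 3 + M$
$o{\left(m \right)} = \left(-14 + m\right) \left(250 + m\right)$ ($o{\left(m \right)} = \left(m + \left(3 - 17\right)\right) \left(m + 250\right) = \left(m - 14\right) \left(250 + m\right) = \left(-14 + m\right) \left(250 + m\right)$)
$j = \frac{1}{167249}$ ($j = \frac{1}{\left(-3500 + 242^{2} + 236 \cdot 242\right) + 55073} = \frac{1}{\left(-3500 + 58564 + 57112\right) + 55073} = \frac{1}{112176 + 55073} = \frac{1}{167249} \approx 5.9791 \cdot 10^{-6}$)
$\frac{1}{\left(7078 - 12279\right) + j} = \frac{1}{\left(7078 - 12279\right) + \frac{1}{167249}} = \frac{1}{-5201 + \frac{1}{167249}} = \frac{1}{- \frac{869862048}{167249}} = - \frac{167249}{869862048}$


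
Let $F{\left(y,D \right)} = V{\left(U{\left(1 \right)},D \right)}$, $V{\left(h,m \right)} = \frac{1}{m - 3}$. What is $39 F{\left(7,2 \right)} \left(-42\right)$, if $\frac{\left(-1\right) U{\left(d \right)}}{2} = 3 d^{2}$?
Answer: $1638$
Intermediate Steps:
$U{\left(d \right)} = - 6 d^{2}$ ($U{\left(d \right)} = - 2 \cdot 3 d^{2} = - 6 d^{2}$)
$V{\left(h,m \right)} = \frac{1}{-3 + m}$
$F{\left(y,D \right)} = \frac{1}{-3 + D}$
$39 F{\left(7,2 \right)} \left(-42\right) = \frac{39}{-3 + 2} \left(-42\right) = \frac{39}{-1} \left(-42\right) = 39 \left(-1\right) \left(-42\right) = \left(-39\right) \left(-42\right) = 1638$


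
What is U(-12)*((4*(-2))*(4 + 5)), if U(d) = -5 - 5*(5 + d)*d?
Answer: 30600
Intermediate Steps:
U(d) = -5 - 5*d*(5 + d)
U(-12)*((4*(-2))*(4 + 5)) = (-5 - 25*(-12) - 5*(-12)²)*((4*(-2))*(4 + 5)) = (-5 + 300 - 5*144)*(-8*9) = (-5 + 300 - 720)*(-72) = -425*(-72) = 30600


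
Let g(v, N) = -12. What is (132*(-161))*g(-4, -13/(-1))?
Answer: 255024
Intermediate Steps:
(132*(-161))*g(-4, -13/(-1)) = (132*(-161))*(-12) = -21252*(-12) = 255024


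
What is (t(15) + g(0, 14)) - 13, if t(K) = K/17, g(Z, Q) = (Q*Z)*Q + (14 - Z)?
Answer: 32/17 ≈ 1.8824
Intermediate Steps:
g(Z, Q) = 14 - Z + Z*Q² (g(Z, Q) = Z*Q² + (14 - Z) = 14 - Z + Z*Q²)
t(K) = K/17 (t(K) = K*(1/17) = K/17)
(t(15) + g(0, 14)) - 13 = ((1/17)*15 + (14 - 1*0 + 0*14²)) - 13 = (15/17 + (14 + 0 + 0*196)) - 13 = (15/17 + (14 + 0 + 0)) - 13 = (15/17 + 14) - 13 = 253/17 - 13 = 32/17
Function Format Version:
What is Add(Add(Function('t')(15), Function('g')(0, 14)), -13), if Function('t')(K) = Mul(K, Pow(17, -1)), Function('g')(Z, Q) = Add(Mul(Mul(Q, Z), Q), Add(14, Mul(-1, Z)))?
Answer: Rational(32, 17) ≈ 1.8824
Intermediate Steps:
Function('g')(Z, Q) = Add(14, Mul(-1, Z), Mul(Z, Pow(Q, 2))) (Function('g')(Z, Q) = Add(Mul(Z, Pow(Q, 2)), Add(14, Mul(-1, Z))) = Add(14, Mul(-1, Z), Mul(Z, Pow(Q, 2))))
Function('t')(K) = Mul(Rational(1, 17), K) (Function('t')(K) = Mul(K, Rational(1, 17)) = Mul(Rational(1, 17), K))
Add(Add(Function('t')(15), Function('g')(0, 14)), -13) = Add(Add(Mul(Rational(1, 17), 15), Add(14, Mul(-1, 0), Mul(0, Pow(14, 2)))), -13) = Add(Add(Rational(15, 17), Add(14, 0, Mul(0, 196))), -13) = Add(Add(Rational(15, 17), Add(14, 0, 0)), -13) = Add(Add(Rational(15, 17), 14), -13) = Add(Rational(253, 17), -13) = Rational(32, 17)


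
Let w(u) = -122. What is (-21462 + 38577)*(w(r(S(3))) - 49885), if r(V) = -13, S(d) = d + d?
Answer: -855869805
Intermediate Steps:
S(d) = 2*d
(-21462 + 38577)*(w(r(S(3))) - 49885) = (-21462 + 38577)*(-122 - 49885) = 17115*(-50007) = -855869805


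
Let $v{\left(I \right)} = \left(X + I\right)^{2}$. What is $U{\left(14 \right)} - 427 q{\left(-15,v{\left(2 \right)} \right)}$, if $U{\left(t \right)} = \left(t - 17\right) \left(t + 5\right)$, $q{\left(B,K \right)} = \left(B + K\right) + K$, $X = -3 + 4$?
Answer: $-1338$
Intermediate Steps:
$X = 1$
$v{\left(I \right)} = \left(1 + I\right)^{2}$
$q{\left(B,K \right)} = B + 2 K$
$U{\left(t \right)} = \left(-17 + t\right) \left(5 + t\right)$
$U{\left(14 \right)} - 427 q{\left(-15,v{\left(2 \right)} \right)} = \left(-85 + 14^{2} - 168\right) - 427 \left(-15 + 2 \left(1 + 2\right)^{2}\right) = \left(-85 + 196 - 168\right) - 427 \left(-15 + 2 \cdot 3^{2}\right) = -57 - 427 \left(-15 + 2 \cdot 9\right) = -57 - 427 \left(-15 + 18\right) = -57 - 1281 = -1338$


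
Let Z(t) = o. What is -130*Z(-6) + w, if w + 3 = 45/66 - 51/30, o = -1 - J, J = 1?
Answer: 14079/55 ≈ 255.98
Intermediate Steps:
o = -2 (o = -1 - 1*1 = -1 - 1 = -2)
w = -221/55 (w = -3 + (45/66 - 51/30) = -3 + (45*(1/66) - 51*1/30) = -3 + (15/22 - 17/10) = -3 - 56/55 = -221/55 ≈ -4.0182)
Z(t) = -2
-130*Z(-6) + w = -130*(-2) - 221/55 = 260 - 221/55 = 14079/55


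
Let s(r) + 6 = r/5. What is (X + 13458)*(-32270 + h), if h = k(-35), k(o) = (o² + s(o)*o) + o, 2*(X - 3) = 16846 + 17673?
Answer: -1881630625/2 ≈ -9.4082e+8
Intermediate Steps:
X = 34525/2 (X = 3 + (16846 + 17673)/2 = 3 + (½)*34519 = 3 + 34519/2 = 34525/2 ≈ 17263.)
s(r) = -6 + r/5
k(o) = o + o² + o*(-6 + o/5) (k(o) = (o² + (-6 + o/5)*o) + o = (o² + o*(-6 + o/5)) + o = o + o² + o*(-6 + o/5))
h = 1645 (h = (⅕)*(-35)*(-25 + 6*(-35)) = (⅕)*(-35)*(-25 - 210) = (⅕)*(-35)*(-235) = 1645)
(X + 13458)*(-32270 + h) = (34525/2 + 13458)*(-32270 + 1645) = (61441/2)*(-30625) = -1881630625/2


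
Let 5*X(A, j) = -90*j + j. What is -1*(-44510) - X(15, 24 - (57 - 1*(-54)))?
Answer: 214807/5 ≈ 42961.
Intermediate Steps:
X(A, j) = -89*j/5 (X(A, j) = (-90*j + j)/5 = (-89*j)/5 = -89*j/5)
-1*(-44510) - X(15, 24 - (57 - 1*(-54))) = -1*(-44510) - (-89)*(24 - (57 - 1*(-54)))/5 = 44510 - (-89)*(24 - (57 + 54))/5 = 44510 - (-89)*(24 - 1*111)/5 = 44510 - (-89)*(24 - 111)/5 = 44510 - (-89)*(-87)/5 = 44510 - 1*7743/5 = 44510 - 7743/5 = 214807/5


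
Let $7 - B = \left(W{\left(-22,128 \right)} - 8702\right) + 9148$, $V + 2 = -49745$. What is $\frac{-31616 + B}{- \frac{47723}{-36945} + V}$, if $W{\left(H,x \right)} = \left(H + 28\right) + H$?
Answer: $\frac{1183680855}{1837855192} \approx 0.64406$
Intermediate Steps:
$V = -49747$ ($V = -2 - 49745 = -49747$)
$W{\left(H,x \right)} = 28 + 2 H$ ($W{\left(H,x \right)} = \left(28 + H\right) + H = 28 + 2 H$)
$B = -423$ ($B = 7 - \left(\left(\left(28 + 2 \left(-22\right)\right) - 8702\right) + 9148\right) = 7 - \left(\left(\left(28 - 44\right) - 8702\right) + 9148\right) = 7 - \left(\left(-16 - 8702\right) + 9148\right) = 7 - \left(-8718 + 9148\right) = 7 - 430 = -423$)
$\frac{-31616 + B}{- \frac{47723}{-36945} + V} = \frac{-31616 - 423}{- \frac{47723}{-36945} - 49747} = - \frac{32039}{\left(-47723\right) \left(- \frac{1}{36945}\right) - 49747} = - \frac{32039}{\frac{47723}{36945} - 49747} = - \frac{32039}{- \frac{1837855192}{36945}} = \left(-32039\right) \left(- \frac{36945}{1837855192}\right) = \frac{1183680855}{1837855192}$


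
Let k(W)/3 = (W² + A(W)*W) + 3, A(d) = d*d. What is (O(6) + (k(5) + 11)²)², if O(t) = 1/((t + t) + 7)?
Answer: 17615656804201/361 ≈ 4.8797e+10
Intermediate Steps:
A(d) = d²
k(W) = 9 + 3*W² + 3*W³ (k(W) = 3*((W² + W²*W) + 3) = 3*((W² + W³) + 3) = 3*(3 + W² + W³) = 9 + 3*W² + 3*W³)
O(t) = 1/(7 + 2*t) (O(t) = 1/(2*t + 7) = 1/(7 + 2*t))
(O(6) + (k(5) + 11)²)² = (1/(7 + 2*6) + ((9 + 3*5² + 3*5³) + 11)²)² = (1/(7 + 12) + ((9 + 3*25 + 3*125) + 11)²)² = (1/19 + ((9 + 75 + 375) + 11)²)² = (1/19 + (459 + 11)²)² = (1/19 + 470²)² = (1/19 + 220900)² = (4197101/19)² = 17615656804201/361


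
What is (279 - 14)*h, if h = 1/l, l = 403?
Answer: 265/403 ≈ 0.65757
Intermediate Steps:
h = 1/403 ≈ 0.0024814
(279 - 14)*h = (279 - 14)*(1/403) = 265*(1/403) = 265/403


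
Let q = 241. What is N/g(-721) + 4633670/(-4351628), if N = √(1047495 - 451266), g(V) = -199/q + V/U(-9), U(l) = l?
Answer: -2316835/2175814 + 2169*√596229/171970 ≈ 8.6742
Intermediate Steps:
g(V) = -199/241 - V/9 (g(V) = -199/241 + V/(-9) = -199*1/241 + V*(-⅑) = -199/241 - V/9)
N = √596229 ≈ 772.16
N/g(-721) + 4633670/(-4351628) = √596229/(-199/241 - ⅑*(-721)) + 4633670/(-4351628) = √596229/(-199/241 + 721/9) + 4633670*(-1/4351628) = √596229/(171970/2169) - 2316835/2175814 = √596229*(2169/171970) - 2316835/2175814 = 2169*√596229/171970 - 2316835/2175814 = -2316835/2175814 + 2169*√596229/171970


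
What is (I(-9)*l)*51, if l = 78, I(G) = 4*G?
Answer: -143208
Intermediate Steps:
(I(-9)*l)*51 = ((4*(-9))*78)*51 = -36*78*51 = -2808*51 = -143208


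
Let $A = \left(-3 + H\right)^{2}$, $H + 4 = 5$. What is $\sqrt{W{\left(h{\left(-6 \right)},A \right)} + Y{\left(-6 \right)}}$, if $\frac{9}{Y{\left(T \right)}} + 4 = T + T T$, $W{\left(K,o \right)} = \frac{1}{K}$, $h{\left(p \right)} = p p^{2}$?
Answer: $\frac{\sqrt{74802}}{468} \approx 0.5844$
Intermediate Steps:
$H = 1$ ($H = -4 + 5 = 1$)
$h{\left(p \right)} = p^{3}$
$A = 4$ ($A = \left(-3 + 1\right)^{2} = \left(-2\right)^{2} = 4$)
$Y{\left(T \right)} = \frac{9}{-4 + T + T^{2}}$ ($Y{\left(T \right)} = \frac{9}{-4 + \left(T + T T\right)} = \frac{9}{-4 + \left(T + T^{2}\right)} = \frac{9}{-4 + T + T^{2}}$)
$\sqrt{W{\left(h{\left(-6 \right)},A \right)} + Y{\left(-6 \right)}} = \sqrt{\frac{1}{\left(-6\right)^{3}} + \frac{9}{-4 - 6 + \left(-6\right)^{2}}} = \sqrt{\frac{1}{-216} + \frac{9}{-4 - 6 + 36}} = \sqrt{- \frac{1}{216} + \frac{9}{26}} = \sqrt{\frac{959}{2808}} = \frac{\sqrt{74802}}{468}$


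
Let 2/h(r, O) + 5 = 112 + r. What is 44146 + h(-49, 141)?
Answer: 1280235/29 ≈ 44146.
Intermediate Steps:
h(r, O) = 2/(107 + r) (h(r, O) = 2/(-5 + (112 + r)) = 2/(107 + r))
44146 + h(-49, 141) = 44146 + 2/(107 - 49) = 44146 + 2/58 = 44146 + 2*(1/58) = 44146 + 1/29 = 1280235/29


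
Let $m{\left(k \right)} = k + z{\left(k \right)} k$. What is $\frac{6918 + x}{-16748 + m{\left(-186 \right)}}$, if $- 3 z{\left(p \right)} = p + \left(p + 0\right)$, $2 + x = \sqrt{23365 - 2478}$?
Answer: $- \frac{494}{2857} - \frac{\sqrt{20887}}{39998} \approx -0.17652$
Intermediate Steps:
$x = -2 + \sqrt{20887}$ ($x = -2 + \sqrt{23365 - 2478} = -2 + \sqrt{20887} \approx 142.52$)
$z{\left(p \right)} = - \frac{2 p}{3}$ ($z{\left(p \right)} = - \frac{p + \left(p + 0\right)}{3} = - \frac{p + p}{3} = - \frac{2 p}{3}$)
$m{\left(k \right)} = k - \frac{2 k^{2}}{3}$ ($m{\left(k \right)} = k + - \frac{2 k}{3} k = k - \frac{2 k^{2}}{3}$)
$\frac{6918 + x}{-16748 + m{\left(-186 \right)}} = \frac{6918 - \left(2 - \sqrt{20887}\right)}{-16748 + \frac{1}{3} \left(-186\right) \left(3 - -372\right)} = \frac{6916 + \sqrt{20887}}{-16748 + \frac{1}{3} \left(-186\right) \left(3 + 372\right)} = \frac{6916 + \sqrt{20887}}{-16748 + \frac{1}{3} \left(-186\right) 375} = \frac{6916 + \sqrt{20887}}{-16748 - 23250} = \frac{6916 + \sqrt{20887}}{-39998} = \left(6916 + \sqrt{20887}\right) \left(- \frac{1}{39998}\right) = - \frac{494}{2857} - \frac{\sqrt{20887}}{39998}$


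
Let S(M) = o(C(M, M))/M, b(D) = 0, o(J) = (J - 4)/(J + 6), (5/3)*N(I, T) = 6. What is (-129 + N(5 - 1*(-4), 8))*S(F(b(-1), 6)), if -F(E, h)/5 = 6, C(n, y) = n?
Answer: 3553/600 ≈ 5.9217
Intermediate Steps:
N(I, T) = 18/5 (N(I, T) = (3/5)*6 = 18/5)
o(J) = (-4 + J)/(6 + J)
F(E, h) = -30 (F(E, h) = -5*6 = -30)
S(M) = (-4 + M)/(M*(6 + M)) (S(M) = ((-4 + M)/(6 + M))/M = (-4 + M)/(M*(6 + M)))
(-129 + N(5 - 1*(-4), 8))*S(F(b(-1), 6)) = (-129 + 18/5)*((-4 - 30)/((-30)*(6 - 30))) = -(-209)*(-34)/(50*(-24)) = -(-209)*(-1)*(-34)/(50*24) = -627/5*(-17/360) = 3553/600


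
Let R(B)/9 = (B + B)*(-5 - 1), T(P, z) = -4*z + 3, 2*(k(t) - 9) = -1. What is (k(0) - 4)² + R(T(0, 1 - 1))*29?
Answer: -37503/4 ≈ -9375.8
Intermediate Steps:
k(t) = 17/2 (k(t) = 9 + (½)*(-1) = 9 - ½ = 17/2)
T(P, z) = 3 - 4*z
R(B) = -108*B (R(B) = 9*((B + B)*(-5 - 1)) = 9*((2*B)*(-6)) = 9*(-12*B) = -108*B)
(k(0) - 4)² + R(T(0, 1 - 1))*29 = (17/2 - 4)² - 108*(3 - 4*(1 - 1))*29 = (9/2)² - 108*(3 - 4*0)*29 = 81/4 - 108*(3 + 0)*29 = 81/4 - 108*3*29 = 81/4 - 324*29 = 81/4 - 9396 = -37503/4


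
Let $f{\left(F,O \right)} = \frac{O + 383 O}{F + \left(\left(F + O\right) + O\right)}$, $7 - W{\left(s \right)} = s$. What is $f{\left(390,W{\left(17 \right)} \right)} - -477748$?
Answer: $\frac{9077116}{19} \approx 4.7774 \cdot 10^{5}$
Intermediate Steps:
$W{\left(s \right)} = 7 - s$
$f{\left(F,O \right)} = \frac{384 O}{2 F + 2 O}$ ($f{\left(F,O \right)} = \frac{384 O}{F + \left(F + 2 O\right)} = \frac{384 O}{2 F + 2 O}$)
$f{\left(390,W{\left(17 \right)} \right)} - -477748 = \frac{192 \left(7 - 17\right)}{390 + \left(7 - 17\right)} - -477748 = \frac{192 \left(7 - 17\right)}{390 + \left(7 - 17\right)} + 477748 = 192 \left(-10\right) \frac{1}{390 - 10} + 477748 = 192 \left(-10\right) \frac{1}{380} + 477748 = - \frac{96}{19} + 477748 = \frac{9077116}{19}$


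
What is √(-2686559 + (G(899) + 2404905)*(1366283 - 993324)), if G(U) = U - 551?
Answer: 2*√224264516767 ≈ 9.4713e+5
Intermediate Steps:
G(U) = -551 + U
√(-2686559 + (G(899) + 2404905)*(1366283 - 993324)) = √(-2686559 + ((-551 + 899) + 2404905)*(1366283 - 993324)) = √(-2686559 + (348 + 2404905)*372959) = √(-2686559 + 2405253*372959) = √(-2686559 + 897060753627) = √897058067068 = 2*√224264516767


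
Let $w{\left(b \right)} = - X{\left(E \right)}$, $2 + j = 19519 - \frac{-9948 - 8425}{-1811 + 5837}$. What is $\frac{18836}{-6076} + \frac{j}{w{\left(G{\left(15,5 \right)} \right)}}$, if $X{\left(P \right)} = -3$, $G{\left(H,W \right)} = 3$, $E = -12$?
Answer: $\frac{119327129683}{18346482} \approx 6504.1$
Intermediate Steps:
$j = \frac{78593815}{4026}$ ($j = -2 + \left(19519 - \frac{-9948 - 8425}{-1811 + 5837}\right) = -2 + \left(19519 - - \frac{18373}{4026}\right) = -2 + \left(19519 + \frac{18373}{4026}\right) = -2 + \frac{78601867}{4026} = \frac{78593815}{4026} \approx 19522.0$)
$w{\left(b \right)} = 3$ ($w{\left(b \right)} = \left(-1\right) \left(-3\right) = 3$)
$\frac{18836}{-6076} + \frac{j}{w{\left(G{\left(15,5 \right)} \right)}} = \frac{18836}{-6076} + \frac{78593815}{4026 \cdot 3} = 18836 \left(- \frac{1}{6076}\right) + \frac{78593815}{4026} \cdot \frac{1}{3} = - \frac{4709}{1519} + \frac{78593815}{12078} = \frac{119327129683}{18346482}$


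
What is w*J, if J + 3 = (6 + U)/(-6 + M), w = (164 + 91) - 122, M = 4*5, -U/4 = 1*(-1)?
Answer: -304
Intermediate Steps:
U = 4 (U = -4*(-1) = 4)
M = 20
w = 133 (w = 255 - 122 = 133)
J = -16/7 (J = -3 + (6 + 4)/(-6 + 20) = -3 + 10/14 = -3 + 10*(1/14) = -3 + 5/7 = -16/7 ≈ -2.2857)
w*J = 133*(-16/7) = -304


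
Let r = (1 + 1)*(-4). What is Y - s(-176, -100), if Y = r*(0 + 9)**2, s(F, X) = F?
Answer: -472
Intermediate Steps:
r = -8 (r = 2*(-4) = -8)
Y = -648 (Y = -8*(0 + 9)**2 = -8*9**2 = -8*81 = -648)
Y - s(-176, -100) = -648 - 1*(-176) = -648 + 176 = -472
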